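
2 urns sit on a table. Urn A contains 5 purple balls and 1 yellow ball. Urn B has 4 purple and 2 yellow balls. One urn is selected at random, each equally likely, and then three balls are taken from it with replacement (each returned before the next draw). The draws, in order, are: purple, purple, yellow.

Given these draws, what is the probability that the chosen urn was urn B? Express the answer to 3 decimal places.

0.561

For each hypothesis, P(data | H) works out to: P(data | urn A) = (5/6)(5/6)(1/6) = 25/216; P(data | urn B) = (4/6)(4/6)(2/6) = 4/27.
Weighting by the prior gives 1/2 · 25/216 = 25/432, 1/2 · 4/27 = 2/27; with total 19/144.
Therefore the posterior P(urn B | data) = (2/27) / (19/144) = 32/57.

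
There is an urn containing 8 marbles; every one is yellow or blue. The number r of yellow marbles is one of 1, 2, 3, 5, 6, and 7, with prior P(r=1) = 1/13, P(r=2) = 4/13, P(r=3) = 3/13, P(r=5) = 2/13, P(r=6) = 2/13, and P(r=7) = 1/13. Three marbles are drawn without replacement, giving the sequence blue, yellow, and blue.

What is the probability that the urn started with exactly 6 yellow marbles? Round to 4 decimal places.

The likelihood of the observed sequence under each hypothesis: P(data | r = 1) = (7/8)(1/7)(6/6) = 1/8; P(data | r = 2) = (6/8)(2/7)(5/6) = 5/28; P(data | r = 3) = (5/8)(3/7)(4/6) = 5/28; P(data | r = 5) = (3/8)(5/7)(2/6) = 5/56; P(data | r = 6) = (2/8)(6/7)(1/6) = 1/28; P(data | r = 7) = (1/8)(7/7)(0/6) = 0.
Multiplying each by its prior: 1/13 · 1/8 = 1/104, 4/13 · 5/28 = 5/91, 3/13 · 5/28 = 15/364, 2/13 · 5/56 = 5/364, 2/13 · 1/28 = 1/182, 1/13 · 0 = 0; with total 1/8.
Hence P(r = 6 | data) = (1/182) / (1/8) = 4/91.

0.0440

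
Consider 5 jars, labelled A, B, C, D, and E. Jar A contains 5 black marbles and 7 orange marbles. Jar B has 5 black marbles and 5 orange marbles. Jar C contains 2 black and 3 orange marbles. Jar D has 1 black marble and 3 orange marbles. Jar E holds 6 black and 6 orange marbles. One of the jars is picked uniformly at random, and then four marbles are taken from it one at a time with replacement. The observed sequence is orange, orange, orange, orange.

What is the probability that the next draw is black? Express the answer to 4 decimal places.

For each hypothesis, P(data | H) works out to: P(data | jar A) = (7/12)(7/12)(7/12)(7/12) = 0.11579; P(data | jar B) = (5/10)(5/10)(5/10)(5/10) = 0.0625; P(data | jar C) = (3/5)(3/5)(3/5)(3/5) = 0.1296; P(data | jar D) = (3/4)(3/4)(3/4)(3/4) = 0.31641; P(data | jar E) = (6/12)(6/12)(6/12)(6/12) = 0.0625.
Weighting by the prior gives 1/5 · 0.11579 = 0.023158, 1/5 · 0.0625 = 0.0125, 1/5 · 0.1296 = 0.02592, 1/5 · 0.31641 = 0.063281, 1/5 · 0.0625 = 0.0125; with total 0.13736.
Dividing through by the total gives posterior P(jar A | data) = 0.16859, P(jar B | data) = 0.091002, P(jar C | data) = 0.1887, P(jar D | data) = 0.4607, P(jar E | data) = 0.091002.
The predictive probability is P(black next | data) = (5/12)(0.16859) + (1/2)(0.091002) + (2/5)(0.1887) + (1/4)(0.4607) + (1/2)(0.091002) = 0.35191.

0.3519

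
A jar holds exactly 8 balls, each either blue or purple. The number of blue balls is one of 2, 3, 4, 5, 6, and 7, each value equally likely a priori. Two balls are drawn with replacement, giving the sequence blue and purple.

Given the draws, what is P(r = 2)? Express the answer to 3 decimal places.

Compute the likelihood of the observed sequence for each case: P(data | r = 2) = (2/8)(6/8) = 3/16; P(data | r = 3) = (3/8)(5/8) = 15/64; P(data | r = 4) = (4/8)(4/8) = 1/4; P(data | r = 5) = (5/8)(3/8) = 15/64; P(data | r = 6) = (6/8)(2/8) = 3/16; P(data | r = 7) = (7/8)(1/8) = 7/64.
The prior-weighted likelihoods are 1/6 · 3/16 = 1/32, 1/6 · 15/64 = 5/128, 1/6 · 1/4 = 1/24, 1/6 · 15/64 = 5/128, 1/6 · 3/16 = 1/32, 1/6 · 7/64 = 7/384; with total 77/384.
Hence P(r = 2 | data) = (1/32) / (77/384) = 12/77.

0.156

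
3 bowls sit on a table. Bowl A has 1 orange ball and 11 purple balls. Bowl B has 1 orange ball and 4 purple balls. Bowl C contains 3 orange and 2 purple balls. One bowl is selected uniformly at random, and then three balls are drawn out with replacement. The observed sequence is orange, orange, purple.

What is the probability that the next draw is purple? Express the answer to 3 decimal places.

The likelihood of the observed sequence under each hypothesis: P(data | bowl A) = (1/12)(1/12)(11/12) = 0.0063657; P(data | bowl B) = (1/5)(1/5)(4/5) = 0.032; P(data | bowl C) = (3/5)(3/5)(2/5) = 0.144.
The prior-weighted likelihoods are 1/3 · 0.0063657 = 0.0021219, 1/3 · 0.032 = 0.010667, 1/3 · 0.144 = 0.048; these sum to 0.060789.
Normalising, the posterior is P(bowl A | data) = 0.034906, P(bowl B | data) = 0.17547, P(bowl C | data) = 0.78962.
Averaging over the posterior, P(purple next | data) = (11/12)(0.034906) + (4/5)(0.17547) + (2/5)(0.78962) = 0.48822.

0.488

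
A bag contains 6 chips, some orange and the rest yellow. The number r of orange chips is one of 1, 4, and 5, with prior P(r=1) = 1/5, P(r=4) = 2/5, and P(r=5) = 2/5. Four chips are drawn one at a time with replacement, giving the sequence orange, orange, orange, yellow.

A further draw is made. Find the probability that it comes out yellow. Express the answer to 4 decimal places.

The likelihood of the observed sequence under each hypothesis: P(data | r = 1) = (1/6)(1/6)(1/6)(5/6) = 0.003858; P(data | r = 4) = (4/6)(4/6)(4/6)(2/6) = 0.098765; P(data | r = 5) = (5/6)(5/6)(5/6)(1/6) = 0.096451.
Multiplying each by its prior: 1/5 · 0.003858 = 0.0007716, 2/5 · 0.098765 = 0.039506, 2/5 · 0.096451 = 0.03858; summing to 0.078858.
The posterior is then P(r = 1 | data) = 0.0097847, P(r = 4 | data) = 0.50098, P(r = 5 | data) = 0.48924.
The predictive probability is P(yellow next | data) = (5/6)(0.0097847) + (1/3)(0.50098) + (1/6)(0.48924) = 0.25669.

0.2567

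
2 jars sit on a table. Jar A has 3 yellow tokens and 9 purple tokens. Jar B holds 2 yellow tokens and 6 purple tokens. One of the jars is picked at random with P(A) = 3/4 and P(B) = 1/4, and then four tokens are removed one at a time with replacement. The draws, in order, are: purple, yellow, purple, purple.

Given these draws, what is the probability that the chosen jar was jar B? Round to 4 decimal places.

The likelihood of the observed sequence under each hypothesis: P(data | jar A) = (9/12)(3/12)(9/12)(9/12) = 0.10547; P(data | jar B) = (6/8)(2/8)(6/8)(6/8) = 0.10547.
Weighting by the prior gives 3/4 · 0.10547 = 0.079102, 1/4 · 0.10547 = 0.026367; these sum to 0.10547.
So P(jar B | data) = (0.026367) / (0.10547) = 0.25.

0.2500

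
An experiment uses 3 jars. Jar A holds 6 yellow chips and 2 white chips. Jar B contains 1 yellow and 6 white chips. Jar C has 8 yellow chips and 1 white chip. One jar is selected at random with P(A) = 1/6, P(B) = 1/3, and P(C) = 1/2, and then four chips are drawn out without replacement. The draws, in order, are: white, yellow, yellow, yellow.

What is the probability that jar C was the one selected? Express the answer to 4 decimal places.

The likelihood of the observed sequence under each hypothesis: P(data | jar A) = (2/8)(6/7)(5/6)(4/5) = 1/7; P(data | jar B) = (6/7)(1/6)(0/5) = 0; P(data | jar C) = (1/9)(8/8)(7/7)(6/6) = 1/9.
Weighting by the prior gives 1/6 · 1/7 = 1/42, 1/3 · 0 = 0, 1/2 · 1/9 = 1/18; these sum to 5/63.
So P(jar C | data) = (1/18) / (5/63) = 7/10.

0.7000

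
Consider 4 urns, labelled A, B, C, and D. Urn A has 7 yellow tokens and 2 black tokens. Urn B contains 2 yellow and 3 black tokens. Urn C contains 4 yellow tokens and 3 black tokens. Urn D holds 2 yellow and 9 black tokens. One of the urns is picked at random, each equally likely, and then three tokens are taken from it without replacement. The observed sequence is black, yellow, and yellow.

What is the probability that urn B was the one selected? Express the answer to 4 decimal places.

0.2192

Compute the likelihood of the observed sequence for each case: P(data | urn A) = (2/9)(7/8)(6/7) = 0.16667; P(data | urn B) = (3/5)(2/4)(1/3) = 0.1; P(data | urn C) = (3/7)(4/6)(3/5) = 0.17143; P(data | urn D) = (9/11)(2/10)(1/9) = 0.018182.
Multiplying each by its prior: 1/4 · 0.16667 = 0.041667, 1/4 · 0.1 = 0.025, 1/4 · 0.17143 = 0.042857, 1/4 · 0.018182 = 0.0045455; summing to 0.11407.
Hence P(urn B | data) = (0.025) / (0.11407) = 0.21917.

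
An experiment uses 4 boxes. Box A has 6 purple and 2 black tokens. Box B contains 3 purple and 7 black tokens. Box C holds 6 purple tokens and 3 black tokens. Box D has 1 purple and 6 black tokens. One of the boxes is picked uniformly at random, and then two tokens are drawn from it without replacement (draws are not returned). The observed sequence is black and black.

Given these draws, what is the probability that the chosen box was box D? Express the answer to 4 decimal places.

Compute the likelihood of the observed sequence for each case: P(data | box A) = (2/8)(1/7) = 1/28; P(data | box B) = (7/10)(6/9) = 7/15; P(data | box C) = (3/9)(2/8) = 1/12; P(data | box D) = (6/7)(5/6) = 5/7.
Multiplying each by its prior: 1/4 · 1/28 = 1/112, 1/4 · 7/15 = 7/60, 1/4 · 1/12 = 1/48, 1/4 · 5/7 = 5/28; summing to 13/40.
So P(box D | data) = (5/28) / (13/40) = 50/91.

0.5495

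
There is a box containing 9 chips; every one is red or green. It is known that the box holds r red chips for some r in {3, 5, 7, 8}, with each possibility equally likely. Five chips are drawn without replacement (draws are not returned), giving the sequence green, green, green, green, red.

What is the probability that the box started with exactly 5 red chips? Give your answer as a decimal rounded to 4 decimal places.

0.1000

The likelihood of the observed sequence under each hypothesis: P(data | r = 3) = (6/9)(5/8)(4/7)(3/6)(3/5) = 1/14; P(data | r = 5) = (4/9)(3/8)(2/7)(1/6)(5/5) = 1/126; P(data | r = 7) = (2/9)(1/8)(0/7) = 0; P(data | r = 8) = (1/9)(0/8) = 0.
The prior-weighted likelihoods are 1/4 · 1/14 = 1/56, 1/4 · 1/126 = 1/504, 1/4 · 0 = 0, 1/4 · 0 = 0; summing to 5/252.
Hence P(r = 5 | data) = (1/504) / (5/252) = 1/10.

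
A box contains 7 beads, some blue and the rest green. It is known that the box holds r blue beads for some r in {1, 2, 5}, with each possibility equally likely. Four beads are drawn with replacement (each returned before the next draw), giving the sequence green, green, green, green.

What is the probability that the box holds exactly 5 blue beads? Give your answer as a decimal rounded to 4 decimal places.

The likelihood of the observed sequence under each hypothesis: P(data | r = 1) = (6/7)(6/7)(6/7)(6/7) = 0.53978; P(data | r = 2) = (5/7)(5/7)(5/7)(5/7) = 0.26031; P(data | r = 5) = (2/7)(2/7)(2/7)(2/7) = 0.0066639.
The prior-weighted likelihoods are 1/3 · 0.53978 = 0.17993, 1/3 · 0.26031 = 0.086769, 1/3 · 0.0066639 = 0.0022213; these sum to 0.26892.
So P(r = 5 | data) = (0.0022213) / (0.26892) = 0.0082602.

0.0083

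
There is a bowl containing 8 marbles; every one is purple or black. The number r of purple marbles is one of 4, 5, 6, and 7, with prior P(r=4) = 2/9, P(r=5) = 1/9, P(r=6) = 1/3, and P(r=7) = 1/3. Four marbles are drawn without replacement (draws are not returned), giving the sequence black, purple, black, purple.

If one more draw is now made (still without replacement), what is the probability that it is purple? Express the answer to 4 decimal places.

Under each hypothesis, the probability of the observed sequence is: P(data | r = 4) = (4/8)(4/7)(3/6)(3/5) = 3/35; P(data | r = 5) = (3/8)(5/7)(2/6)(4/5) = 1/14; P(data | r = 6) = (2/8)(6/7)(1/6)(5/5) = 1/28; P(data | r = 7) = (1/8)(7/7)(0/6) = 0.
Weighting by the prior gives 2/9 · 3/35 = 2/105, 1/9 · 1/14 = 1/126, 1/3 · 1/28 = 1/84, 1/3 · 0 = 0; these sum to 7/180.
Normalising, the posterior is P(r = 4 | data) = 24/49, P(r = 5 | data) = 10/49, P(r = 6 | data) = 15/49, P(r = 7 | data) = 0.
The predictive probability is P(purple next | data) = (1/2)(24/49) + (3/4)(10/49) + (1)(15/49) = 69/98.

0.7041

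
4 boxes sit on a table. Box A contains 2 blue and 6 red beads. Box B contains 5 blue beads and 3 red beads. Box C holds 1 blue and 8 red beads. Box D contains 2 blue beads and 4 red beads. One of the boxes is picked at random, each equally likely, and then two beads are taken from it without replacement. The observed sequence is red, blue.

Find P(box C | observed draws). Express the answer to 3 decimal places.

Compute the likelihood of the observed sequence for each case: P(data | box A) = (6/8)(2/7) = 0.21429; P(data | box B) = (3/8)(5/7) = 0.26786; P(data | box C) = (8/9)(1/8) = 0.11111; P(data | box D) = (4/6)(2/5) = 0.26667.
Multiplying each by its prior: 1/4 · 0.21429 = 0.053571, 1/4 · 0.26786 = 0.066964, 1/4 · 0.11111 = 0.027778, 1/4 · 0.26667 = 0.066667; these sum to 0.21498.
By Bayes' rule, P(box C | data) = (0.027778) / (0.21498) = 0.12921.

0.129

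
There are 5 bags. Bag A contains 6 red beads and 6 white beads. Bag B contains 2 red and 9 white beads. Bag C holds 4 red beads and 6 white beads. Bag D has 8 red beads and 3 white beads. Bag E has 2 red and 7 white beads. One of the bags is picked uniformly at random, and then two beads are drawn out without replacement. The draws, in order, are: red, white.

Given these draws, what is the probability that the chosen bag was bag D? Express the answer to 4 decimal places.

0.1956

Under each hypothesis, the probability of the observed sequence is: P(data | bag A) = (6/12)(6/11) = 0.27273; P(data | bag B) = (2/11)(9/10) = 0.16364; P(data | bag C) = (4/10)(6/9) = 0.26667; P(data | bag D) = (8/11)(3/10) = 0.21818; P(data | bag E) = (2/9)(7/8) = 0.19444.
The prior-weighted likelihoods are 1/5 · 0.27273 = 0.054545, 1/5 · 0.16364 = 0.032727, 1/5 · 0.26667 = 0.053333, 1/5 · 0.21818 = 0.043636, 1/5 · 0.19444 = 0.038889; summing to 0.22313.
So P(bag D | data) = (0.043636) / (0.22313) = 0.19556.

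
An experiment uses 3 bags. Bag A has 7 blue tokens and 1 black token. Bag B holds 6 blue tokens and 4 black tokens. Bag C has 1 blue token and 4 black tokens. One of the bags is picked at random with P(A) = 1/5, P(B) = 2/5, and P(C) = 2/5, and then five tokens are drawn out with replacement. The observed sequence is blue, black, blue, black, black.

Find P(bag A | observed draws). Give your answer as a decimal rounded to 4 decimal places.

0.0169

For each hypothesis, P(data | H) works out to: P(data | bag A) = (7/8)(1/8)(7/8)(1/8)(1/8) = 0.0014954; P(data | bag B) = (6/10)(4/10)(6/10)(4/10)(4/10) = 0.02304; P(data | bag C) = (1/5)(4/5)(1/5)(4/5)(4/5) = 0.02048.
Weighting by the prior gives 1/5 · 0.0014954 = 0.00029907, 2/5 · 0.02304 = 0.009216, 2/5 · 0.02048 = 0.008192; summing to 0.017707.
So P(bag A | data) = (0.00029907) / (0.017707) = 0.01689.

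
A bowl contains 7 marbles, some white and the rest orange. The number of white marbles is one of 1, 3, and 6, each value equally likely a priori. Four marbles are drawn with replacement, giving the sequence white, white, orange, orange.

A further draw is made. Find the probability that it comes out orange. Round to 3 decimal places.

0.548

For each hypothesis, P(data | H) works out to: P(data | r = 1) = (1/7)(1/7)(6/7)(6/7) = 0.014994; P(data | r = 3) = (3/7)(3/7)(4/7)(4/7) = 0.059975; P(data | r = 6) = (6/7)(6/7)(1/7)(1/7) = 0.014994.
The prior-weighted likelihoods are 1/3 · 0.014994 = 0.0049979, 1/3 · 0.059975 = 0.019992, 1/3 · 0.014994 = 0.0049979; with total 0.029988.
The posterior is then P(r = 1 | data) = 0.16667, P(r = 3 | data) = 0.66667, P(r = 6 | data) = 0.16667.
Averaging over the posterior, P(orange next | data) = (6/7)(0.16667) + (4/7)(0.66667) + (1/7)(0.16667) = 0.54762.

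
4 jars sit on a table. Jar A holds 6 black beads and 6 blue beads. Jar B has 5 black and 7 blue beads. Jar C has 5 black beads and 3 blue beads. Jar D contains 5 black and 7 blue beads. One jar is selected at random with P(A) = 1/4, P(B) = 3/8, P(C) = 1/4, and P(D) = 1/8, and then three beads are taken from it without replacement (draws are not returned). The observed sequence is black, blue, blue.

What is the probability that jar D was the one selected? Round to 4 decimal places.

Under each hypothesis, the probability of the observed sequence is: P(data | jar A) = (6/12)(6/11)(5/10) = 0.13636; P(data | jar B) = (5/12)(7/11)(6/10) = 0.15909; P(data | jar C) = (5/8)(3/7)(2/6) = 0.089286; P(data | jar D) = (5/12)(7/11)(6/10) = 0.15909.
Weighting by the prior gives 1/4 · 0.13636 = 0.034091, 3/8 · 0.15909 = 0.059659, 1/4 · 0.089286 = 0.022321, 1/8 · 0.15909 = 0.019886; summing to 0.13596.
Therefore the posterior P(jar D | data) = (0.019886) / (0.13596) = 0.14627.

0.1463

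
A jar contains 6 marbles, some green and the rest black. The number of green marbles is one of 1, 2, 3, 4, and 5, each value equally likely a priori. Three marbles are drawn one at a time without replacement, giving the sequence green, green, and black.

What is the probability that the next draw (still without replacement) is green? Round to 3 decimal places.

Compute the likelihood of the observed sequence for each case: P(data | r = 1) = (1/6)(0/5) = 0; P(data | r = 2) = (2/6)(1/5)(4/4) = 1/15; P(data | r = 3) = (3/6)(2/5)(3/4) = 3/20; P(data | r = 4) = (4/6)(3/5)(2/4) = 1/5; P(data | r = 5) = (5/6)(4/5)(1/4) = 1/6.
Multiplying each by its prior: 1/5 · 0 = 0, 1/5 · 1/15 = 1/75, 1/5 · 3/20 = 3/100, 1/5 · 1/5 = 1/25, 1/5 · 1/6 = 1/30; with total 7/60.
Normalising, the posterior is P(r = 1 | data) = 0, P(r = 2 | data) = 4/35, P(r = 3 | data) = 9/35, P(r = 4 | data) = 12/35, P(r = 5 | data) = 2/7.
Averaging over the posterior, P(green next | data) = (0)(4/35) + (1/3)(9/35) + (2/3)(12/35) + (1)(2/7) = 3/5.

0.600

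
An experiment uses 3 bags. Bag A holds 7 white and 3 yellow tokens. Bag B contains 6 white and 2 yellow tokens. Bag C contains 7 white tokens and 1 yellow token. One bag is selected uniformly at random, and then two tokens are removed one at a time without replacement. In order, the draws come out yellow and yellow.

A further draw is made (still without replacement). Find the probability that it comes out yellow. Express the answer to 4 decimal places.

0.0814

Under each hypothesis, the probability of the observed sequence is: P(data | bag A) = (3/10)(2/9) = 0.066667; P(data | bag B) = (2/8)(1/7) = 0.035714; P(data | bag C) = (1/8)(0/7) = 0.
The prior-weighted likelihoods are 1/3 · 0.066667 = 0.022222, 1/3 · 0.035714 = 0.011905, 1/3 · 0 = 0; these sum to 0.034127.
Dividing through by the total gives posterior P(bag A | data) = 0.65116, P(bag B | data) = 0.34884, P(bag C | data) = 0.
Averaging over the posterior, P(yellow next | data) = (1/8)(0.65116) + (0)(0.34884) = 0.081395.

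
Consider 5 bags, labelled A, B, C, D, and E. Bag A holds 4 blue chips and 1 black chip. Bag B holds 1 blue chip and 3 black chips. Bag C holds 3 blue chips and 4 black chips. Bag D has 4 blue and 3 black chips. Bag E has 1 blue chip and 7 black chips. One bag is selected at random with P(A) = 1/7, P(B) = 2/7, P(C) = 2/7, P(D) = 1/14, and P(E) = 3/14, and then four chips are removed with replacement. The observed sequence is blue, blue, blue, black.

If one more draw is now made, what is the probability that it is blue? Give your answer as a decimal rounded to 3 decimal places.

Compute the likelihood of the observed sequence for each case: P(data | bag A) = (4/5)(4/5)(4/5)(1/5) = 0.1024; P(data | bag B) = (1/4)(1/4)(1/4)(3/4) = 0.011719; P(data | bag C) = (3/7)(3/7)(3/7)(4/7) = 0.044981; P(data | bag D) = (4/7)(4/7)(4/7)(3/7) = 0.079967; P(data | bag E) = (1/8)(1/8)(1/8)(7/8) = 0.001709.
Weighting by the prior gives 1/7 · 0.1024 = 0.014629, 2/7 · 0.011719 = 0.0033482, 2/7 · 0.044981 = 0.012852, 1/14 · 0.079967 = 0.0057119, 3/14 · 0.001709 = 0.00036621; these sum to 0.036907.
Normalising, the posterior is P(bag A | data) = 0.39637, P(bag B | data) = 0.090721, P(bag C | data) = 0.34822, P(bag D | data) = 0.15477, P(bag E | data) = 0.0099226.
Averaging over the posterior, P(blue next | data) = (4/5)(0.39637) + (1/4)(0.090721) + (3/7)(0.34822) + (4/7)(0.15477) + (1/8)(0.0099226) = 0.57869.

0.579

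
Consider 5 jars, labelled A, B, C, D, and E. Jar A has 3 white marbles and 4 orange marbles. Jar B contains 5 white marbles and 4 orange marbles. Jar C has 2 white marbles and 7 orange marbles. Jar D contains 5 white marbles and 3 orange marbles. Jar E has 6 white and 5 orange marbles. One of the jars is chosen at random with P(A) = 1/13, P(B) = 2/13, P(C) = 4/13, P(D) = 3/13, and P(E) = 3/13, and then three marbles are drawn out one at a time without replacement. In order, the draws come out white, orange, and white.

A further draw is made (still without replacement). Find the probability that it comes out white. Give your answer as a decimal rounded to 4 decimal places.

0.4801

For each hypothesis, P(data | H) works out to: P(data | jar A) = (3/7)(4/6)(2/5) = 0.11429; P(data | jar B) = (5/9)(4/8)(4/7) = 0.15873; P(data | jar C) = (2/9)(7/8)(1/7) = 0.027778; P(data | jar D) = (5/8)(3/7)(4/6) = 0.17857; P(data | jar E) = (6/11)(5/10)(5/9) = 0.15152.
Multiplying each by its prior: 1/13 · 0.11429 = 0.0087912, 2/13 · 0.15873 = 0.02442, 4/13 · 0.027778 = 0.008547, 3/13 · 0.17857 = 0.041209, 3/13 · 0.15152 = 0.034965; these sum to 0.11793.
Normalising, the posterior is P(jar A | data) = 0.074545, P(jar B | data) = 0.20707, P(jar C | data) = 0.072474, P(jar D | data) = 0.34943, P(jar E | data) = 0.29648.
So P(white next | data) = Σ P(white next | H) P(H | data) = (1/4)(0.074545) + (1/2)(0.20707) + (0)(0.072474) + (3/5)(0.34943) + (1/2)(0.29648) = 0.48007.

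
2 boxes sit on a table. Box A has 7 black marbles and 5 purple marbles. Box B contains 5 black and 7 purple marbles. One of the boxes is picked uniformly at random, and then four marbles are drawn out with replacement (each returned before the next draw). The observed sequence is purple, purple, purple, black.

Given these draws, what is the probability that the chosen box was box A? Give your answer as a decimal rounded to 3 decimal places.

For each hypothesis, P(data | H) works out to: P(data | box A) = (5/12)(5/12)(5/12)(7/12) = 0.042197; P(data | box B) = (7/12)(7/12)(7/12)(5/12) = 0.082706.
Multiplying each by its prior: 1/2 · 0.042197 = 0.021099, 1/2 · 0.082706 = 0.041353; with total 0.062452.
So P(box A | data) = (0.021099) / (0.062452) = 0.33784.

0.338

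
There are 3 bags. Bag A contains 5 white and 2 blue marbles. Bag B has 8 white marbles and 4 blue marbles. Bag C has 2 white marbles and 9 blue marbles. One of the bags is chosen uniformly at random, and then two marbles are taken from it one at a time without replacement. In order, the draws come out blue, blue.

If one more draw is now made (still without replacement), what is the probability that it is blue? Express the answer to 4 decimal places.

0.6648

Compute the likelihood of the observed sequence for each case: P(data | bag A) = (2/7)(1/6) = 0.047619; P(data | bag B) = (4/12)(3/11) = 0.090909; P(data | bag C) = (9/11)(8/10) = 0.65455.
The prior-weighted likelihoods are 1/3 · 0.047619 = 0.015873, 1/3 · 0.090909 = 0.030303, 1/3 · 0.65455 = 0.21818; summing to 0.26436.
Normalising, the posterior is P(bag A | data) = 0.060044, P(bag B | data) = 0.11463, P(bag C | data) = 0.82533.
The predictive probability is P(blue next | data) = (0)(0.060044) + (1/5)(0.11463) + (7/9)(0.82533) = 0.66485.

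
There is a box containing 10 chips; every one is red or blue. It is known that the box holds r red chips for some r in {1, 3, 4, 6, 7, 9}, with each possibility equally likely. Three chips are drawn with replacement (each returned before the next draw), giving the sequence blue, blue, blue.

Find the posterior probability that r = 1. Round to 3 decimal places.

0.528

The likelihood of the observed sequence under each hypothesis: P(data | r = 1) = (9/10)(9/10)(9/10) = 0.729; P(data | r = 3) = (7/10)(7/10)(7/10) = 0.343; P(data | r = 4) = (6/10)(6/10)(6/10) = 0.216; P(data | r = 6) = (4/10)(4/10)(4/10) = 0.064; P(data | r = 7) = (3/10)(3/10)(3/10) = 0.027; P(data | r = 9) = (1/10)(1/10)(1/10) = 0.001.
Weighting by the prior gives 1/6 · 0.729 = 0.1215, 1/6 · 0.343 = 0.057167, 1/6 · 0.216 = 0.036, 1/6 · 0.064 = 0.010667, 1/6 · 0.027 = 0.0045, 1/6 · 0.001 = 0.00016667; with total 0.23.
Therefore the posterior P(r = 1 | data) = (0.1215) / (0.23) = 0.52826.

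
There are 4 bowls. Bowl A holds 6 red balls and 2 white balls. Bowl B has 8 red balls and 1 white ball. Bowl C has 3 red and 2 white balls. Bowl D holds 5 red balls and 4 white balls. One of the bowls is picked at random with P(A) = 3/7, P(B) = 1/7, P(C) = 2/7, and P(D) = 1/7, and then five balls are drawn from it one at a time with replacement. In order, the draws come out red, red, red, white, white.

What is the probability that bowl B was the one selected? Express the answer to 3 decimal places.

0.045

Compute the likelihood of the observed sequence for each case: P(data | bowl A) = (6/8)(6/8)(6/8)(2/8)(2/8) = 0.026367; P(data | bowl B) = (8/9)(8/9)(8/9)(1/9)(1/9) = 0.0086708; P(data | bowl C) = (3/5)(3/5)(3/5)(2/5)(2/5) = 0.03456; P(data | bowl D) = (5/9)(5/9)(5/9)(4/9)(4/9) = 0.03387.
The prior-weighted likelihoods are 3/7 · 0.026367 = 0.0113, 1/7 · 0.0086708 = 0.0012387, 2/7 · 0.03456 = 0.0098743, 1/7 · 0.03387 = 0.0048386; with total 0.027252.
By Bayes' rule, P(bowl B | data) = (0.0012387) / (0.027252) = 0.045453.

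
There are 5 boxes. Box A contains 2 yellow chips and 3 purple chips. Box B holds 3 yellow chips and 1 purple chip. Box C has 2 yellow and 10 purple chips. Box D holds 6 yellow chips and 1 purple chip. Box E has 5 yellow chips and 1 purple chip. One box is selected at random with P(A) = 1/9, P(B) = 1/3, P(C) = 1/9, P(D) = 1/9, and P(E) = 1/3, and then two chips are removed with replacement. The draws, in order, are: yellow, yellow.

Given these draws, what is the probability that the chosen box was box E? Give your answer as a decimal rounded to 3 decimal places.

Under each hypothesis, the probability of the observed sequence is: P(data | box A) = (2/5)(2/5) = 0.16; P(data | box B) = (3/4)(3/4) = 0.5625; P(data | box C) = (2/12)(2/12) = 0.027778; P(data | box D) = (6/7)(6/7) = 0.73469; P(data | box E) = (5/6)(5/6) = 0.69444.
Multiplying each by its prior: 1/9 · 0.16 = 0.017778, 1/3 · 0.5625 = 0.1875, 1/9 · 0.027778 = 0.0030864, 1/9 · 0.73469 = 0.081633, 1/3 · 0.69444 = 0.23148; with total 0.52148.
Hence P(box E | data) = (0.23148) / (0.52148) = 0.44389.

0.444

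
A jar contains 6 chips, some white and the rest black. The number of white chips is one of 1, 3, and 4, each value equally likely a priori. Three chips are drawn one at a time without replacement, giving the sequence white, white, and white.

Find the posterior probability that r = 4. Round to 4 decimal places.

For each hypothesis, P(data | H) works out to: P(data | r = 1) = (1/6)(0/5) = 0; P(data | r = 3) = (3/6)(2/5)(1/4) = 1/20; P(data | r = 4) = (4/6)(3/5)(2/4) = 1/5.
The prior-weighted likelihoods are 1/3 · 0 = 0, 1/3 · 1/20 = 1/60, 1/3 · 1/5 = 1/15; with total 1/12.
Hence P(r = 4 | data) = (1/15) / (1/12) = 4/5.

0.8000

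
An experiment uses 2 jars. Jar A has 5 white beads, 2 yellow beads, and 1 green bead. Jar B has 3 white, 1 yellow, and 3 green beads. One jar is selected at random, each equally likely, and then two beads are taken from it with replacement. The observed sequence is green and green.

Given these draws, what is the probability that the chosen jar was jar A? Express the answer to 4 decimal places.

0.0784

The likelihood of the observed sequence under each hypothesis: P(data | jar A) = (1/8)(1/8) = 0.015625; P(data | jar B) = (3/7)(3/7) = 0.18367.
The prior-weighted likelihoods are 1/2 · 0.015625 = 0.0078125, 1/2 · 0.18367 = 0.091837; with total 0.099649.
By Bayes' rule, P(jar A | data) = (0.0078125) / (0.099649) = 0.0784.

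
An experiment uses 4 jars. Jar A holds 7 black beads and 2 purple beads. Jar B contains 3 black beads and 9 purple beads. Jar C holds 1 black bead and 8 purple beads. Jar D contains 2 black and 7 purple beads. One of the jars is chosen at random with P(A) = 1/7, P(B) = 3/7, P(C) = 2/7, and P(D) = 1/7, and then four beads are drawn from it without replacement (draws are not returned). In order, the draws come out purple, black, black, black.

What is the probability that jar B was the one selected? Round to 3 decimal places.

0.089

Compute the likelihood of the observed sequence for each case: P(data | jar A) = (2/9)(7/8)(6/7)(5/6) = 0.13889; P(data | jar B) = (9/12)(3/11)(2/10)(1/9) = 0.0045455; P(data | jar C) = (8/9)(1/8)(0/7) = 0; P(data | jar D) = (7/9)(2/8)(1/7)(0/6) = 0.
The prior-weighted likelihoods are 1/7 · 0.13889 = 0.019841, 3/7 · 0.0045455 = 0.0019481, 2/7 · 0 = 0, 1/7 · 0 = 0; summing to 0.021789.
Hence P(jar B | data) = (0.0019481) / (0.021789) = 0.089404.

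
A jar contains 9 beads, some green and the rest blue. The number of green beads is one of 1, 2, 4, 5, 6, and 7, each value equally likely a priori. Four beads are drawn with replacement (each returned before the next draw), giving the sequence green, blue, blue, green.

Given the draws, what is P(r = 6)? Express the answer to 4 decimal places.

0.2051

Compute the likelihood of the observed sequence for each case: P(data | r = 1) = (1/9)(8/9)(8/9)(1/9) = 0.0097546; P(data | r = 2) = (2/9)(7/9)(7/9)(2/9) = 0.029873; P(data | r = 4) = (4/9)(5/9)(5/9)(4/9) = 0.060966; P(data | r = 5) = (5/9)(4/9)(4/9)(5/9) = 0.060966; P(data | r = 6) = (6/9)(3/9)(3/9)(6/9) = 0.049383; P(data | r = 7) = (7/9)(2/9)(2/9)(7/9) = 0.029873.
Multiplying each by its prior: 1/6 · 0.0097546 = 0.0016258, 1/6 · 0.029873 = 0.0049789, 1/6 · 0.060966 = 0.010161, 1/6 · 0.060966 = 0.010161, 1/6 · 0.049383 = 0.0082305, 1/6 · 0.029873 = 0.0049789; these sum to 0.040136.
Hence P(r = 6 | data) = (0.0082305) / (0.040136) = 0.20506.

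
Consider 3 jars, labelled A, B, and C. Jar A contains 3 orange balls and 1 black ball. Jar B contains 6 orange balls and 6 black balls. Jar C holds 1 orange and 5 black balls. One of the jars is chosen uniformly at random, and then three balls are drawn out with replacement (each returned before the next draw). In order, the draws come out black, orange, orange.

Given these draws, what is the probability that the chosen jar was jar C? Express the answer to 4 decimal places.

0.0802

For each hypothesis, P(data | H) works out to: P(data | jar A) = (1/4)(3/4)(3/4) = 0.14062; P(data | jar B) = (6/12)(6/12)(6/12) = 0.125; P(data | jar C) = (5/6)(1/6)(1/6) = 0.023148.
Weighting by the prior gives 1/3 · 0.14062 = 0.046875, 1/3 · 0.125 = 0.041667, 1/3 · 0.023148 = 0.007716; with total 0.096258.
By Bayes' rule, P(jar C | data) = (0.007716) / (0.096258) = 0.08016.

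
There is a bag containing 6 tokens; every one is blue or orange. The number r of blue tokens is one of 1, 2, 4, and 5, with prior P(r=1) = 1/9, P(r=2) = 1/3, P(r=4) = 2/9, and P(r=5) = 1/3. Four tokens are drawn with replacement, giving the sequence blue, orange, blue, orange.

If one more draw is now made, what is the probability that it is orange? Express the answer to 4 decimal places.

Under each hypothesis, the probability of the observed sequence is: P(data | r = 1) = (1/6)(5/6)(1/6)(5/6) = 0.01929; P(data | r = 2) = (2/6)(4/6)(2/6)(4/6) = 0.049383; P(data | r = 4) = (4/6)(2/6)(4/6)(2/6) = 0.049383; P(data | r = 5) = (5/6)(1/6)(5/6)(1/6) = 0.01929.
The prior-weighted likelihoods are 1/9 · 0.01929 = 0.0021433, 1/3 · 0.049383 = 0.016461, 2/9 · 0.049383 = 0.010974, 1/3 · 0.01929 = 0.00643; these sum to 0.036008.
Normalising, the posterior is P(r = 1 | data) = 0.059524, P(r = 2 | data) = 0.45714, P(r = 4 | data) = 0.30476, P(r = 5 | data) = 0.17857.
The predictive probability is P(orange next | data) = (5/6)(0.059524) + (2/3)(0.45714) + (1/3)(0.30476) + (1/6)(0.17857) = 0.48571.

0.4857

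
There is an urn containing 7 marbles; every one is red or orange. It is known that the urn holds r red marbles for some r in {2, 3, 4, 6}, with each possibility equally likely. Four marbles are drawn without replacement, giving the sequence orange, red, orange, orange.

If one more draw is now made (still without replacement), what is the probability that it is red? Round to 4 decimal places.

The likelihood of the observed sequence under each hypothesis: P(data | r = 2) = (5/7)(2/6)(4/5)(3/4) = 1/7; P(data | r = 3) = (4/7)(3/6)(3/5)(2/4) = 3/35; P(data | r = 4) = (3/7)(4/6)(2/5)(1/4) = 1/35; P(data | r = 6) = (1/7)(6/6)(0/5) = 0.
Multiplying each by its prior: 1/4 · 1/7 = 1/28, 1/4 · 3/35 = 3/140, 1/4 · 1/35 = 1/140, 1/4 · 0 = 0; with total 9/140.
The posterior is then P(r = 2 | data) = 5/9, P(r = 3 | data) = 1/3, P(r = 4 | data) = 1/9, P(r = 6 | data) = 0.
So P(red next | data) = Σ P(red next | H) P(H | data) = (1/3)(5/9) + (2/3)(1/3) + (1)(1/9) = 14/27.

0.5185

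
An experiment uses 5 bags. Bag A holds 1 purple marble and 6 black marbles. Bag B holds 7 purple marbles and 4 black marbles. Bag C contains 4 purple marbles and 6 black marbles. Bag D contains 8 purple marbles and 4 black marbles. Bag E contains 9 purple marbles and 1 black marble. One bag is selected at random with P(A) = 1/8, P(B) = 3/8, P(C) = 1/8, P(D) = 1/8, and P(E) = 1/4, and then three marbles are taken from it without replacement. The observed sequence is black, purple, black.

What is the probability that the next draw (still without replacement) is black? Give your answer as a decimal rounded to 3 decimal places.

The likelihood of the observed sequence under each hypothesis: P(data | bag A) = (6/7)(1/6)(5/5) = 0.14286; P(data | bag B) = (4/11)(7/10)(3/9) = 0.084848; P(data | bag C) = (6/10)(4/9)(5/8) = 0.16667; P(data | bag D) = (4/12)(8/11)(3/10) = 0.072727; P(data | bag E) = (1/10)(9/9)(0/8) = 0.
The prior-weighted likelihoods are 1/8 · 0.14286 = 0.017857, 3/8 · 0.084848 = 0.031818, 1/8 · 0.16667 = 0.020833, 1/8 · 0.072727 = 0.0090909, 1/4 · 0 = 0; these sum to 0.0796.
The posterior is then P(bag A | data) = 0.22434, P(bag B | data) = 0.39973, P(bag C | data) = 0.26173, P(bag D | data) = 0.11421, P(bag E | data) = 0.
So P(black next | data) = Σ P(black next | H) P(H | data) = (1)(0.22434) + (1/4)(0.39973) + (4/7)(0.26173) + (2/9)(0.11421) = 0.49921.

0.499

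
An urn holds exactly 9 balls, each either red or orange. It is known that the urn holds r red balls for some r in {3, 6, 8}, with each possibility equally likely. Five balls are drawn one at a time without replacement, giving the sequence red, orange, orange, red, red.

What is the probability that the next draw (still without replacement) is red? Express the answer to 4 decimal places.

Under each hypothesis, the probability of the observed sequence is: P(data | r = 3) = (3/9)(6/8)(5/7)(2/6)(1/5) = 1/84; P(data | r = 6) = (6/9)(3/8)(2/7)(5/6)(4/5) = 1/21; P(data | r = 8) = (8/9)(1/8)(0/7) = 0.
The prior-weighted likelihoods are 1/3 · 1/84 = 1/252, 1/3 · 1/21 = 1/63, 1/3 · 0 = 0; summing to 5/252.
Normalising, the posterior is P(r = 3 | data) = 1/5, P(r = 6 | data) = 4/5, P(r = 8 | data) = 0.
Averaging over the posterior, P(red next | data) = (0)(1/5) + (3/4)(4/5) = 3/5.

0.6000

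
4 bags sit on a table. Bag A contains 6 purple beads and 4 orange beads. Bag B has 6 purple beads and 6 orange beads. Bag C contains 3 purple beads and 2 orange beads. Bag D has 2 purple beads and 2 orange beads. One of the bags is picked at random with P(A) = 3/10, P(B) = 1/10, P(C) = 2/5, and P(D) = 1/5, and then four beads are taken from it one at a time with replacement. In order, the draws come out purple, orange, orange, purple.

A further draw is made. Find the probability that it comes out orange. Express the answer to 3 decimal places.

0.432

Under each hypothesis, the probability of the observed sequence is: P(data | bag A) = (6/10)(4/10)(4/10)(6/10) = 0.0576; P(data | bag B) = (6/12)(6/12)(6/12)(6/12) = 0.0625; P(data | bag C) = (3/5)(2/5)(2/5)(3/5) = 0.0576; P(data | bag D) = (2/4)(2/4)(2/4)(2/4) = 0.0625.
Weighting by the prior gives 3/10 · 0.0576 = 0.01728, 1/10 · 0.0625 = 0.00625, 2/5 · 0.0576 = 0.02304, 1/5 · 0.0625 = 0.0125; these sum to 0.05907.
Dividing through by the total gives posterior P(bag A | data) = 0.29253, P(bag B | data) = 0.10581, P(bag C | data) = 0.39005, P(bag D | data) = 0.21161.
Averaging over the posterior, P(orange next | data) = (2/5)(0.29253) + (1/2)(0.10581) + (2/5)(0.39005) + (1/2)(0.21161) = 0.43174.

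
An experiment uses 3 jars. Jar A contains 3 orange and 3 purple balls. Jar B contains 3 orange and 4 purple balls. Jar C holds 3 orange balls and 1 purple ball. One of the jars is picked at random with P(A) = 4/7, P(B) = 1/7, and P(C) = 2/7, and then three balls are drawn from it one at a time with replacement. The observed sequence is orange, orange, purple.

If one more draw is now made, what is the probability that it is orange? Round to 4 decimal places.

The likelihood of the observed sequence under each hypothesis: P(data | jar A) = (3/6)(3/6)(3/6) = 0.125; P(data | jar B) = (3/7)(3/7)(4/7) = 0.10496; P(data | jar C) = (3/4)(3/4)(1/4) = 0.14062.
The prior-weighted likelihoods are 4/7 · 0.125 = 0.071429, 1/7 · 0.10496 = 0.014994, 2/7 · 0.14062 = 0.040179; summing to 0.1266.
Normalising, the posterior is P(jar A | data) = 0.5642, P(jar B | data) = 0.11843, P(jar C | data) = 0.31736.
The predictive probability is P(orange next | data) = (1/2)(0.5642) + (3/7)(0.11843) + (3/4)(0.31736) = 0.57088.

0.5709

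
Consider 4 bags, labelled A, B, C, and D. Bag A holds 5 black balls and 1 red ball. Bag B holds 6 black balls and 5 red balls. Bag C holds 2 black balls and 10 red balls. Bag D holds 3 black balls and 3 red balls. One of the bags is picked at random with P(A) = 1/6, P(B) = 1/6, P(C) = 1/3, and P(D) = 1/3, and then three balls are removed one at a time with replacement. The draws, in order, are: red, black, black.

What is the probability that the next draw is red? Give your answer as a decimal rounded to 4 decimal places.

0.4465

Compute the likelihood of the observed sequence for each case: P(data | bag A) = (1/6)(5/6)(5/6) = 0.11574; P(data | bag B) = (5/11)(6/11)(6/11) = 0.13524; P(data | bag C) = (10/12)(2/12)(2/12) = 0.023148; P(data | bag D) = (3/6)(3/6)(3/6) = 0.125.
Multiplying each by its prior: 1/6 · 0.11574 = 0.01929, 1/6 · 0.13524 = 0.022539, 1/3 · 0.023148 = 0.007716, 1/3 · 0.125 = 0.041667; with total 0.091212.
The posterior is then P(bag A | data) = 0.21149, P(bag B | data) = 0.24711, P(bag C | data) = 0.084594, P(bag D | data) = 0.45681.
So P(red next | data) = Σ P(red next | H) P(H | data) = (1/6)(0.21149) + (5/11)(0.24711) + (5/6)(0.084594) + (1/2)(0.45681) = 0.44647.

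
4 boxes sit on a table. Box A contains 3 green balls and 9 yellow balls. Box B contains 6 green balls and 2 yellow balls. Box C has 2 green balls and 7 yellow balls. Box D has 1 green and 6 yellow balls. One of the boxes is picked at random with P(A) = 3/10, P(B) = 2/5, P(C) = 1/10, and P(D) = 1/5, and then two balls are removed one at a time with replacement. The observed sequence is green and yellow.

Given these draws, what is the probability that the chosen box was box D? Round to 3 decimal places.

0.142

Compute the likelihood of the observed sequence for each case: P(data | box A) = (3/12)(9/12) = 0.1875; P(data | box B) = (6/8)(2/8) = 0.1875; P(data | box C) = (2/9)(7/9) = 0.17284; P(data | box D) = (1/7)(6/7) = 0.12245.
Weighting by the prior gives 3/10 · 0.1875 = 0.05625, 2/5 · 0.1875 = 0.075, 1/10 · 0.17284 = 0.017284, 1/5 · 0.12245 = 0.02449; summing to 0.17302.
Therefore the posterior P(box D | data) = (0.02449) / (0.17302) = 0.14154.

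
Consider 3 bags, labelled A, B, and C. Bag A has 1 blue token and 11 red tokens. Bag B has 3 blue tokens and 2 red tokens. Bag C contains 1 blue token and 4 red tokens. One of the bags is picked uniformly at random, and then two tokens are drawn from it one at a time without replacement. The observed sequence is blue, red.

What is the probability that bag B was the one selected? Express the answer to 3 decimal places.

0.514

Compute the likelihood of the observed sequence for each case: P(data | bag A) = (1/12)(11/11) = 1/12; P(data | bag B) = (3/5)(2/4) = 3/10; P(data | bag C) = (1/5)(4/4) = 1/5.
Weighting by the prior gives 1/3 · 1/12 = 1/36, 1/3 · 3/10 = 1/10, 1/3 · 1/5 = 1/15; with total 7/36.
So P(bag B | data) = (1/10) / (7/36) = 18/35.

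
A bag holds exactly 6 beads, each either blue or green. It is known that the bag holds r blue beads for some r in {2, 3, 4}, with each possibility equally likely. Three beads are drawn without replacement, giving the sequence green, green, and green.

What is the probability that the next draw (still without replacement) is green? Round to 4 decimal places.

Under each hypothesis, the probability of the observed sequence is: P(data | r = 2) = (4/6)(3/5)(2/4) = 1/5; P(data | r = 3) = (3/6)(2/5)(1/4) = 1/20; P(data | r = 4) = (2/6)(1/5)(0/4) = 0.
Multiplying each by its prior: 1/3 · 1/5 = 1/15, 1/3 · 1/20 = 1/60, 1/3 · 0 = 0; these sum to 1/12.
Normalising, the posterior is P(r = 2 | data) = 4/5, P(r = 3 | data) = 1/5, P(r = 4 | data) = 0.
Averaging over the posterior, P(green next | data) = (1/3)(4/5) + (0)(1/5) = 4/15.

0.2667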